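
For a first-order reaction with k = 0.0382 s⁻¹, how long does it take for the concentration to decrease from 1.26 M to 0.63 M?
18.15 s

From ln[A] = ln[A]₀ - k·t: t = ln([A]₀/[A])/k = ln(1.26/0.63)/0.0382 = ln(2.0000)/0.0382 = 0.6931/0.0382 = 18.15 s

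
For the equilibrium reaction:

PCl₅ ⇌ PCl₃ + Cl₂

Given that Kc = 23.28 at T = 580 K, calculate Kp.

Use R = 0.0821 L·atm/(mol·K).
K_p = 1.11e+03

Δn = (moles gaseous products) − (moles gaseous reactants) = 1
T = 580 K; RT = 0.0821 × 580 = 47.618
Kp = Kc·(RT)^Δn = 23.28 × (47.618)^1 = 23.28 × 47.618 = 1.11e+03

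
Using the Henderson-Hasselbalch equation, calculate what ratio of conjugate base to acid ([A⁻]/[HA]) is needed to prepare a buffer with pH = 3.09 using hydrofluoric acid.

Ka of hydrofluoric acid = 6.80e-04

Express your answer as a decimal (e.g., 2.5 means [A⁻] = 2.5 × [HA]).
[A⁻]/[HA] = 0.837

pKa = −log(6.80e-04) = 3.1675. pH = pKa + log([A⁻]/[HA]). 3.09 = 3.1675 + log(ratio). log(ratio) = 3.09 − 3.1675 = -0.0775. ratio = 10^(-0.0775) = 0.837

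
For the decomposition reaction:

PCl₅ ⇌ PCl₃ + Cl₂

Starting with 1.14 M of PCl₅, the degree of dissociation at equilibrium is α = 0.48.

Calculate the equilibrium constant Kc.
K_c = 0.5051

x = α·[A]₀ = 0.48 × 1.14 = 0.5472 M dissociated.
At eq: [PCl₅] = 1.14 − 0.5472 = 0.5928 M; [PCl₃] = [Cl₂] = x = 0.5472 M.
Kc = [PCl₃][Cl₂]/[PCl₅] = (0.5472)²/0.5928 = 0.5051.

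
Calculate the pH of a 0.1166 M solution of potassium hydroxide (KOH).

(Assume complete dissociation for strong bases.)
pH = 13.07

[OH⁻] = 0.1166 M for strong base. pOH = -log[OH⁻] = 0.93, pH = 14 - pOH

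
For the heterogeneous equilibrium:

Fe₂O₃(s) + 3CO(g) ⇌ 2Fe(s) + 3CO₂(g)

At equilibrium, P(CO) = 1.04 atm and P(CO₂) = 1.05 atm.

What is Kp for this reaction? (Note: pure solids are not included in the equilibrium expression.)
K_p = 1.029

Solids (Fe₂O₃, Fe) are excluded.
Kp = P(CO₂)³/P(CO)³ = (1.05)³/(1.04)³ = 1.158/1.125 = 1.029.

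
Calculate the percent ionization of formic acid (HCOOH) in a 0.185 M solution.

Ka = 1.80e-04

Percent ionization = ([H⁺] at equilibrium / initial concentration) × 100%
Percent ionization = 3.07%

Let x = [H⁺]. Ka = x²/(C - x) ⇒ x² + (1.80e-04)x - (1.80e-04)(0.185) = 0. x = 5.6813e-03. Percent = (5.6813e-03/0.185) × 100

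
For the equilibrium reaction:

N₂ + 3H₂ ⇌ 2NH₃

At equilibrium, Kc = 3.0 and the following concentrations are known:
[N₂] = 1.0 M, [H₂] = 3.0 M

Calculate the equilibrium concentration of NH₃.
[NH₃] = 9.0000 M

Kc = ([NH₃]^2) / ([N₂] × [H₂]^3) = 3.0
[NH₃]^2 = Kc · (reactant terms)/(other product terms) = 3.0 · 27 / 1 = 81
[NH₃] = (81)^(1/2) = 9.0000 M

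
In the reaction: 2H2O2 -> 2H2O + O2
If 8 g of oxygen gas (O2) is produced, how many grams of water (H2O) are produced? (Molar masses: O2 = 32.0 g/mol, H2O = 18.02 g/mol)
Moles of O2 = 8 g ÷ 32.0 g/mol = 0.25 mol
Mole ratio: 2 mol H2O / 1 mol O2
Moles of H2O = 0.25 × (2/1) = 0.5 mol
Mass of H2O = 0.5 mol × 18.02 g/mol = 9.01 g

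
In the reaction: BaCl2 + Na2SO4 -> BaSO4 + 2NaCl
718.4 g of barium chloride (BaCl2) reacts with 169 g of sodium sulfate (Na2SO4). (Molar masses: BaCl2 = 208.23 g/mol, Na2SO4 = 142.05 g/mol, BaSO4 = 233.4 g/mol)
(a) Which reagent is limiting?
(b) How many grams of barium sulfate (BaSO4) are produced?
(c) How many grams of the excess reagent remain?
(a) Na2SO4, (b) 277.7 g, (c) 470.7 g

Moles of BaCl2 = 718.4 g ÷ 208.23 g/mol = 3.45003 mol
Moles of Na2SO4 = 169 g ÷ 142.05 g/mol = 1.18972 mol
Moles ÷ coefficient: BaCl2: 3.45003/1 = 3.45, Na2SO4: 1.18972/1 = 1.19
(a) Na2SO4 has the smaller value, so Na2SO4 is the limiting reagent.
(b) Moles of BaSO4 = 1.18972 mol Na2SO4 × (1/1) = 1.18972 mol; mass = 1.18972 mol × 233.4 g/mol = 277.7 g
(c) BaCl2 consumed = 1.18972 × (1/1) = 1.18972 mol; remaining = 3.45003 − 1.18972 = 2.26031 mol; mass = 2.26031 mol × 208.23 g/mol = 470.7 g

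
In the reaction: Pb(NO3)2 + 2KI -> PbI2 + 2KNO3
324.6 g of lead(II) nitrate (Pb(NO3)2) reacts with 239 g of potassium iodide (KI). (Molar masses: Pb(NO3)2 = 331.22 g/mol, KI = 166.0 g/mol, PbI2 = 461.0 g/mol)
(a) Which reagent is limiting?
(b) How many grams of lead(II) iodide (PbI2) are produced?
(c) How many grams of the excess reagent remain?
(a) KI, (b) 331.9 g, (c) 86.16 g

Moles of Pb(NO3)2 = 324.6 g ÷ 331.22 g/mol = 0.980013 mol
Moles of KI = 239 g ÷ 166.0 g/mol = 1.43976 mol
Moles ÷ coefficient: Pb(NO3)2: 0.980013/1 = 0.98, KI: 1.43976/2 = 0.7199
(a) KI has the smaller value, so KI is the limiting reagent.
(b) Moles of PbI2 = 1.43976 mol KI × (1/2) = 0.71988 mol; mass = 0.71988 mol × 461.0 g/mol = 331.9 g
(c) Pb(NO3)2 consumed = 1.43976 × (1/2) = 0.71988 mol; remaining = 0.980013 − 0.71988 = 0.260134 mol; mass = 0.260134 mol × 331.22 g/mol = 86.16 g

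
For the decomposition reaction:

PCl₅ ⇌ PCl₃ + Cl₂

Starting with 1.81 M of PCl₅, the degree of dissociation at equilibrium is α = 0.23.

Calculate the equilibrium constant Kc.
K_c = 0.1243

x = α·[A]₀ = 0.23 × 1.81 = 0.4163 M dissociated.
At eq: [PCl₅] = 1.81 − 0.4163 = 1.394 M; [PCl₃] = [Cl₂] = x = 0.4163 M.
Kc = [PCl₃][Cl₂]/[PCl₅] = (0.4163)²/1.394 = 0.1243.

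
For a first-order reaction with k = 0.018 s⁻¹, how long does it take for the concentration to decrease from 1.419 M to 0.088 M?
154.47 s

From ln[A] = ln[A]₀ - k·t: t = ln([A]₀/[A])/k = ln(1.419/0.088)/0.018 = ln(16.1250)/0.018 = 2.7804/0.018 = 154.47 s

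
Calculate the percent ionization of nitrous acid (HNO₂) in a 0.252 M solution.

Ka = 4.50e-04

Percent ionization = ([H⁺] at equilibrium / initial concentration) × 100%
Percent ionization = 4.14%

Let x = [H⁺]. Ka = x²/(C - x) ⇒ x² + (4.50e-04)x - (4.50e-04)(0.252) = 0. x = 1.0426e-02. Percent = (1.0426e-02/0.252) × 100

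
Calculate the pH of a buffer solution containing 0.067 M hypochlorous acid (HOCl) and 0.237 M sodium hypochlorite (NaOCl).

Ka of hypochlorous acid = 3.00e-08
pH = 8.07

pKa = -log(3.00e-08) = 7.52. pH = pKa + log([A⁻]/[HA]) = 7.52 + log(0.237/0.067)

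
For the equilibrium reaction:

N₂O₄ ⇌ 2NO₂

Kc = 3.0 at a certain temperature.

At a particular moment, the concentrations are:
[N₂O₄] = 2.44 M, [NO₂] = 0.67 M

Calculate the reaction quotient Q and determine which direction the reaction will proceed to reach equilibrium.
Q = 0.184, Q < K, reaction proceeds forward (toward products)

Q = ([NO₂]^2) / ([N₂O₄])
  = ((0.67)^2) / ((2.44)) = 0.4489/2.44 = 0.184
Since Q = 0.184 < Kc = 3.0, the reaction proceeds forward (toward products) to reach equilibrium.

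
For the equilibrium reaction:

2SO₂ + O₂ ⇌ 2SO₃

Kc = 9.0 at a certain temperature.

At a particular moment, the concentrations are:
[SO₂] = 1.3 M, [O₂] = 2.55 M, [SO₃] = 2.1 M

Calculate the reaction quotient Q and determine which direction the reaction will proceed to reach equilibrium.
Q = 1.023, Q < K, reaction proceeds forward (toward products)

Q = ([SO₃]^2) / ([SO₂]^2 × [O₂])
  = ((2.1)^2) / ((1.3)^2·(2.55)) = 4.41/4.3095 = 1.023
Since Q = 1.023 < Kc = 9.0, the reaction proceeds forward (toward products) to reach equilibrium.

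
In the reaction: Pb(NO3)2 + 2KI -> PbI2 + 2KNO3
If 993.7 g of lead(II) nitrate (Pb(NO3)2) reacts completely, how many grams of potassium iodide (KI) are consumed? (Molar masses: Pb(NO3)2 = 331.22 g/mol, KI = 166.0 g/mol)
Moles of Pb(NO3)2 = 993.7 g ÷ 331.22 g/mol = 3.00012 mol
Mole ratio: 2 mol KI / 1 mol Pb(NO3)2
Moles of KI = 3.00012 × (2/1) = 6.00024 mol
Mass of KI = 6.00024 mol × 166.0 g/mol = 996 g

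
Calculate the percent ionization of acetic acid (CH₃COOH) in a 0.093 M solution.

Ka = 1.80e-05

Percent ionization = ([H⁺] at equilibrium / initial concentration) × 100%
Percent ionization = 1.38%

Let x = [H⁺]. Ka = x²/(C - x) ⇒ x² + (1.80e-05)x - (1.80e-05)(0.093) = 0. x = 1.2849e-03. Percent = (1.2849e-03/0.093) × 100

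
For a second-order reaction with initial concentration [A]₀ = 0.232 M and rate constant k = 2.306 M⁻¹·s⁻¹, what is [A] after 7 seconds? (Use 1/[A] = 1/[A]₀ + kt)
0.0489 M

1/[A] = 1/[A]₀ + k·t = 1/0.232 + (2.306)·(7) = 4.3103 + 16.1420 = 20.4523
[A] = 1/20.4523 = 0.0489 M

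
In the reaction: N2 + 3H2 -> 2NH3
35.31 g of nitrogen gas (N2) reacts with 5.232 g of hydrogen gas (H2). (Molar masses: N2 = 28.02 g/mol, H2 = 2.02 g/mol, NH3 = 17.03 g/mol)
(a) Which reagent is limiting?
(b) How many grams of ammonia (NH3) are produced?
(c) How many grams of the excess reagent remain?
(a) H2, (b) 29.41 g, (c) 11.12 g

Moles of N2 = 35.31 g ÷ 28.02 g/mol = 1.26017 mol
Moles of H2 = 5.232 g ÷ 2.02 g/mol = 2.5901 mol
Moles ÷ coefficient: N2: 1.26017/1 = 1.26, H2: 2.5901/3 = 0.8634
(a) H2 has the smaller value, so H2 is the limiting reagent.
(b) Moles of NH3 = 2.5901 mol H2 × (2/3) = 1.72673 mol; mass = 1.72673 mol × 17.03 g/mol = 29.41 g
(c) N2 consumed = 2.5901 × (1/3) = 0.863366 mol; remaining = 1.26017 − 0.863366 = 0.396805 mol; mass = 0.396805 mol × 28.02 g/mol = 11.12 g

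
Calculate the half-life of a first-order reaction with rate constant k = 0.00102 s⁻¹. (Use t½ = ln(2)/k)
679.56 s

t½ = ln(2)/k = 0.6931/0.00102 = 679.56 s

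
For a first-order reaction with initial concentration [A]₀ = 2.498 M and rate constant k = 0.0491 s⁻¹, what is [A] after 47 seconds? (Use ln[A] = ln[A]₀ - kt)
0.2485 M

ln[A] = ln[A]₀ - k·t = ln(2.498) - (0.0491)·(47) = 0.9155 - 2.3077 = -1.3922
[A] = e^(-1.3922) = 0.2485 M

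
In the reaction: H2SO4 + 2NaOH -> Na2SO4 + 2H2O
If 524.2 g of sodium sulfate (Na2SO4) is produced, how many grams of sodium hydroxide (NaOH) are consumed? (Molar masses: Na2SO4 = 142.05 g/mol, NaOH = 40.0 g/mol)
Moles of Na2SO4 = 524.2 g ÷ 142.05 g/mol = 3.69025 mol
Mole ratio: 2 mol NaOH / 1 mol Na2SO4
Moles of NaOH = 3.69025 × (2/1) = 7.3805 mol
Mass of NaOH = 7.3805 mol × 40.0 g/mol = 295.2 g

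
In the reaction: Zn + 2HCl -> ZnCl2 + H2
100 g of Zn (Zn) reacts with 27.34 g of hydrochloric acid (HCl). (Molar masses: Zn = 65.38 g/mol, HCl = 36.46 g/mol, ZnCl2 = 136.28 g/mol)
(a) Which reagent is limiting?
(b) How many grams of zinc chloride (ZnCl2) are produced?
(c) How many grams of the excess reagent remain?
(a) HCl, (b) 51.1 g, (c) 75.49 g

Moles of Zn = 100 g ÷ 65.38 g/mol = 1.52952 mol
Moles of HCl = 27.34 g ÷ 36.46 g/mol = 0.749863 mol
Moles ÷ coefficient: Zn: 1.52952/1 = 1.53, HCl: 0.749863/2 = 0.3749
(a) HCl has the smaller value, so HCl is the limiting reagent.
(b) Moles of ZnCl2 = 0.749863 mol HCl × (1/2) = 0.374931 mol; mass = 0.374931 mol × 136.28 g/mol = 51.1 g
(c) Zn consumed = 0.749863 × (1/2) = 0.374931 mol; remaining = 1.52952 − 0.374931 = 1.15459 mol; mass = 1.15459 mol × 65.38 g/mol = 75.49 g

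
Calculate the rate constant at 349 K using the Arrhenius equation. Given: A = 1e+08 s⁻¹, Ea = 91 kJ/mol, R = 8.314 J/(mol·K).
2.40e-06 s⁻¹

k = A·exp(-Ea/(R·T)) = 1e+08·exp(-91000/(8.314·349)) = 1e+08·exp(-31.3622) = 1e+08·2.3966e-14 = 2.40e-06 s⁻¹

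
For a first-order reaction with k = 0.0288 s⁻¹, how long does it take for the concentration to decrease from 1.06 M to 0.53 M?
24.07 s

From ln[A] = ln[A]₀ - k·t: t = ln([A]₀/[A])/k = ln(1.06/0.53)/0.0288 = ln(2.0000)/0.0288 = 0.6931/0.0288 = 24.07 s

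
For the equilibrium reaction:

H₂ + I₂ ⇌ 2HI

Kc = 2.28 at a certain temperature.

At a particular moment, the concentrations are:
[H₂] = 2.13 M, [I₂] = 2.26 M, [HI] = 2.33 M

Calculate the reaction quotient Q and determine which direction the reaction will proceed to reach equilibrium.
Q = 1.128, Q < K, reaction proceeds forward (toward products)

Q = ([HI]^2) / ([H₂] × [I₂])
  = ((2.33)^2) / ((2.13)·(2.26)) = 5.4289/4.8138 = 1.128
Since Q = 1.128 < Kc = 2.28, the reaction proceeds forward (toward products) to reach equilibrium.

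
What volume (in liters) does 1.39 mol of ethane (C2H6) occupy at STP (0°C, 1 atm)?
At STP, 1 mol of gas occupies 22.4 L
Volume = 1.39 mol × 22.4 L/mol = 31.14 L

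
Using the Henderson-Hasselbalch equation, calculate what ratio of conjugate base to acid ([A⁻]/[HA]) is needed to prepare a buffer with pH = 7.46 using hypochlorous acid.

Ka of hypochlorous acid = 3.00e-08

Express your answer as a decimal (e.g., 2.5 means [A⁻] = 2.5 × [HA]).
[A⁻]/[HA] = 0.865

pKa = −log(3.00e-08) = 7.5229. pH = pKa + log([A⁻]/[HA]). 7.46 = 7.5229 + log(ratio). log(ratio) = 7.46 − 7.5229 = -0.0629. ratio = 10^(-0.0629) = 0.865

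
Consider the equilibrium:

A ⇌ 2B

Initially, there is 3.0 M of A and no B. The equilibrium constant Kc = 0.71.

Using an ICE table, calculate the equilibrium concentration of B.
[B] = 1.293 M

ICE: [A] = 3.0 − x, [B] = 2x.
Kc = (2x)²/(3.0 − x) = 0.71 ⇒ 4x² + 0.71x − 2.13 = 0.
x = (−0.71 + √(0.71² + 4·4·2.13))/(2·4) = (−0.71 + √34.584)/8 = 0.64635.
[B] = 2x = 1.293 M.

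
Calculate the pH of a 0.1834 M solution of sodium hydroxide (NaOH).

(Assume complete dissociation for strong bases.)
pH = 13.26

[OH⁻] = 0.1834 M for strong base. pOH = -log[OH⁻] = 0.74, pH = 14 - pOH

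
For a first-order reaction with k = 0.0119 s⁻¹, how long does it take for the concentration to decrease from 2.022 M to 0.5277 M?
112.88 s

From ln[A] = ln[A]₀ - k·t: t = ln([A]₀/[A])/k = ln(2.022/0.5277)/0.0119 = ln(3.8317)/0.0119 = 1.3433/0.0119 = 112.88 s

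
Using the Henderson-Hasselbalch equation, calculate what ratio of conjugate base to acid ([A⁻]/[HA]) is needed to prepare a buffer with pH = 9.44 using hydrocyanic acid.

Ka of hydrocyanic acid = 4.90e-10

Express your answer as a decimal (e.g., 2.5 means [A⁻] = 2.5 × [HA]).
[A⁻]/[HA] = 1.350

pKa = −log(4.90e-10) = 9.3098. pH = pKa + log([A⁻]/[HA]). 9.44 = 9.3098 + log(ratio). log(ratio) = 9.44 − 9.3098 = 0.1302. ratio = 10^(0.1302) = 1.350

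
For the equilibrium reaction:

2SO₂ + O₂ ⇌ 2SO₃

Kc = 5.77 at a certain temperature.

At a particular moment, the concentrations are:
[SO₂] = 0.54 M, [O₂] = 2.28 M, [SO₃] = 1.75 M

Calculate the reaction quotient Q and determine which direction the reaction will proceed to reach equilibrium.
Q = 4.606, Q < K, reaction proceeds forward (toward products)

Q = ([SO₃]^2) / ([SO₂]^2 × [O₂])
  = ((1.75)^2) / ((0.54)^2·(2.28)) = 3.0625/0.66485 = 4.606
Since Q = 4.606 < Kc = 5.77, the reaction proceeds forward (toward products) to reach equilibrium.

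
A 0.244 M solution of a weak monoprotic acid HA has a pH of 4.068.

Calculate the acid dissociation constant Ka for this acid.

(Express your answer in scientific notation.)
K_a = 3.00e-08

[H⁺] = 10^(−pH) = 10^(−4.068) = 8.551e-05 M. For HA ⇌ H⁺ + A⁻, Ka = x²/(C − x) = (8.551e-05)²/(0.244 − 8.551e-05) = 3.00e-08.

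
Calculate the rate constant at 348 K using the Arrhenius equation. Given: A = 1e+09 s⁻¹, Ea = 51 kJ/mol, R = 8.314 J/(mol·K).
2.21e+01 s⁻¹

k = A·exp(-Ea/(R·T)) = 1e+09·exp(-51000/(8.314·348)) = 1e+09·exp(-17.6271) = 1e+09·2.2113e-08 = 2.21e+01 s⁻¹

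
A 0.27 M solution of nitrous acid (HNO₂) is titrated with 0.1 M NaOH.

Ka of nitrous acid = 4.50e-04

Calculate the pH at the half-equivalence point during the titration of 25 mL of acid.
pH = pKa = 3.35

At the half-equivalence point, [HA] = [A⁻], so by Henderson–Hasselbalch pH = pKa + log(1) = pKa.
pKa = −log(4.50e-04) = 3.35.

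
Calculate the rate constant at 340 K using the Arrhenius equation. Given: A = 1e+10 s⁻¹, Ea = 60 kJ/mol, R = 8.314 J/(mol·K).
6.05e+00 s⁻¹

k = A·exp(-Ea/(R·T)) = 1e+10·exp(-60000/(8.314·340)) = 1e+10·exp(-21.2257) = 1e+10·6.0505e-10 = 6.05e+00 s⁻¹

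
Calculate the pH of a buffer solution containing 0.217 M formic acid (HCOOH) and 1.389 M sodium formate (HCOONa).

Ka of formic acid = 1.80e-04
pH = 4.55

pKa = -log(1.80e-04) = 3.74. pH = pKa + log([A⁻]/[HA]) = 3.74 + log(1.389/0.217)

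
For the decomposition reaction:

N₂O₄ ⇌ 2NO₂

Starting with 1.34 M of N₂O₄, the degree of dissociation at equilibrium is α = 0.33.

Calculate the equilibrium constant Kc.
K_c = 0.8712

x = α·[A]₀ = 0.33 × 1.34 = 0.4422 M dissociated.
At eq: [N₂O₄] = 1.34 − 0.4422 = 0.8978 M; [NO₂] = 2x = 0.8844 M.
Kc = [NO₂]²/[N₂O₄] = (0.8844)²/0.8978 = 0.8712.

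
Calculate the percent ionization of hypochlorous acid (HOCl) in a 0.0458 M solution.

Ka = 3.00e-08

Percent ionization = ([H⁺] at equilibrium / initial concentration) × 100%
Percent ionization = 0.0809%

Let x = [H⁺]. Ka = x²/(C - x) ⇒ x² + (3.00e-08)x - (3.00e-08)(0.0458) = 0. x = 3.7053e-05. Percent = (3.7053e-05/0.0458) × 100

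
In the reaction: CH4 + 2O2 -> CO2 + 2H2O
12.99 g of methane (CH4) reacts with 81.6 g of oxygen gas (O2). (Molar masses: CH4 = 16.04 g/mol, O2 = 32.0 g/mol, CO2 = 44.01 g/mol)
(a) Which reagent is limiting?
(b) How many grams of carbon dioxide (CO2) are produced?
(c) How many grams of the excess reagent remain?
(a) CH4, (b) 35.64 g, (c) 29.77 g

Moles of CH4 = 12.99 g ÷ 16.04 g/mol = 0.80985 mol
Moles of O2 = 81.6 g ÷ 32.0 g/mol = 2.55 mol
Moles ÷ coefficient: CH4: 0.80985/1 = 0.8099, O2: 2.55/2 = 1.275
(a) CH4 has the smaller value, so CH4 is the limiting reagent.
(b) Moles of CO2 = 0.80985 mol CH4 × (1/1) = 0.80985 mol; mass = 0.80985 mol × 44.01 g/mol = 35.64 g
(c) O2 consumed = 0.80985 × (2/1) = 1.6197 mol; remaining = 2.55 − 1.6197 = 0.930299 mol; mass = 0.930299 mol × 32.0 g/mol = 29.77 g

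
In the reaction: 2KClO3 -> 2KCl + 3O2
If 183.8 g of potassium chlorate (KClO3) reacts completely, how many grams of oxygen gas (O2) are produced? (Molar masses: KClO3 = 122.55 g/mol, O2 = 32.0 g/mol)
Moles of KClO3 = 183.8 g ÷ 122.55 g/mol = 1.4998 mol
Mole ratio: 3 mol O2 / 2 mol KClO3
Moles of O2 = 1.4998 × (3/2) = 2.24969 mol
Mass of O2 = 2.24969 mol × 32.0 g/mol = 71.99 g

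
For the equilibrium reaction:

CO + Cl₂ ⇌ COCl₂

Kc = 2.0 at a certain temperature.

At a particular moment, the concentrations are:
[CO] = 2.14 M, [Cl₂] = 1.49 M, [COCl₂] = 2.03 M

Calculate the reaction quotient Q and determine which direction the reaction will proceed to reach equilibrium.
Q = 0.637, Q < K, reaction proceeds forward (toward products)

Q = ([COCl₂]) / ([CO] × [Cl₂])
  = ((2.03)) / ((2.14)·(1.49)) = 2.03/3.1886 = 0.6366
Since Q = 0.6366 < Kc = 2.0, the reaction proceeds forward (toward products) to reach equilibrium.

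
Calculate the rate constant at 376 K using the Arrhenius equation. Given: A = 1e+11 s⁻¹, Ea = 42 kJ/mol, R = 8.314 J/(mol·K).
1.46e+05 s⁻¹

k = A·exp(-Ea/(R·T)) = 1e+11·exp(-42000/(8.314·376)) = 1e+11·exp(-13.4354) = 1e+11·1.4624e-06 = 1.46e+05 s⁻¹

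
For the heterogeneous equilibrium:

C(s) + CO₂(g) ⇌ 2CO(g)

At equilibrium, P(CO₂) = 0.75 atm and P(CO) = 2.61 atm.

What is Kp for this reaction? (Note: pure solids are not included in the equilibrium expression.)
K_p = 9.083

Solid C is excluded.
Kp = P(CO)²/P(CO₂) = (2.61)²/0.75 = 6.812/0.75 = 9.083.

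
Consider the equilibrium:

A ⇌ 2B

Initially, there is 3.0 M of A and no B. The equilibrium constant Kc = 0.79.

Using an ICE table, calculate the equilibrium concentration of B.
[B] = 1.355 M

ICE: [A] = 3.0 − x, [B] = 2x.
Kc = (2x)²/(3.0 − x) = 0.79 ⇒ 4x² + 0.79x − 2.37 = 0.
x = (−0.79 + √(0.79² + 4·4·2.37))/(2·4) = (−0.79 + √38.544)/8 = 0.6773.
[B] = 2x = 1.355 M.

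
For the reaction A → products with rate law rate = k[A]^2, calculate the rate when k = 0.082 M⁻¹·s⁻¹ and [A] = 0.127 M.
0.001323 M/s

rate = k·[A]^2 = 0.082·(0.127)^2 = 0.082·0.016129 = 0.001323 M/s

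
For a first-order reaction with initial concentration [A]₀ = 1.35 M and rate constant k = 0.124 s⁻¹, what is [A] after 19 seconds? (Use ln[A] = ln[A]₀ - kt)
0.1280 M

ln[A] = ln[A]₀ - k·t = ln(1.35) - (0.124)·(19) = 0.3001 - 2.3560 = -2.0559
[A] = e^(-2.0559) = 0.1280 M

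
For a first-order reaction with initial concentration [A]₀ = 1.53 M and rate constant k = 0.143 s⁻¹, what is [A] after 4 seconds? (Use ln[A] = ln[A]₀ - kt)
0.8635 M

ln[A] = ln[A]₀ - k·t = ln(1.53) - (0.143)·(4) = 0.4253 - 0.5720 = -0.1467
[A] = e^(-0.1467) = 0.8635 M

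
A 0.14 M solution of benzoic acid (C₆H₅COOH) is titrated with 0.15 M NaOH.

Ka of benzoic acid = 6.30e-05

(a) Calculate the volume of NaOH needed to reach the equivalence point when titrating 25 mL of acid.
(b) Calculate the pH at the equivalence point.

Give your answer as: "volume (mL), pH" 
V = 23.3 mL, pH = 8.53

(a) At equivalence: moles acid = moles base.
moles acid = 0.14 × 0.025 = 0.0035 mol; V_NaOH = 0.0035/0.15 = 0.02333 L = 23.3 mL.
(b) At equivalence, all acid → conjugate base A⁻ at [A⁻] = 0.0035/0.04833 = 0.07241 M.
Kb = Kw/Ka = 1.0e-14/6.30e-05 = 1.587e-10; [OH⁻] = √(Kb·[A⁻]) = 3.390e-06; pOH = 5.47; pH = 14 − pOH = 8.53.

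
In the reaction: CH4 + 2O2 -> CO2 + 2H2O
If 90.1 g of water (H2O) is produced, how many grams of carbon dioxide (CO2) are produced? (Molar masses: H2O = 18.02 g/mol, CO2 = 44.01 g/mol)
Moles of H2O = 90.1 g ÷ 18.02 g/mol = 5 mol
Mole ratio: 1 mol CO2 / 2 mol H2O
Moles of CO2 = 5 × (1/2) = 2.5 mol
Mass of CO2 = 2.5 mol × 44.01 g/mol = 110 g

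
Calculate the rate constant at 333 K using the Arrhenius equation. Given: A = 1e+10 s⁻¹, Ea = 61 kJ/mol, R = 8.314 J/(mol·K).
2.70e+00 s⁻¹

k = A·exp(-Ea/(R·T)) = 1e+10·exp(-61000/(8.314·333)) = 1e+10·exp(-22.0331) = 1e+10·2.6987e-10 = 2.70e+00 s⁻¹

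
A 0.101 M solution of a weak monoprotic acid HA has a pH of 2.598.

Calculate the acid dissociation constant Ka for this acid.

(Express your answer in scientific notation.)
K_a = 6.47e-05

[H⁺] = 10^(−pH) = 10^(−2.598) = 2.523e-03 M. For HA ⇌ H⁺ + A⁻, Ka = x²/(C − x) = (2.523e-03)²/(0.101 − 2.523e-03) = 6.47e-05.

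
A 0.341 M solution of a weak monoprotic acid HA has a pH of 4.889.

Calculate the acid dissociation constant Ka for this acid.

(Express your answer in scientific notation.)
K_a = 4.89e-10

[H⁺] = 10^(−pH) = 10^(−4.889) = 1.291e-05 M. For HA ⇌ H⁺ + A⁻, Ka = x²/(C − x) = (1.291e-05)²/(0.341 − 1.291e-05) = 4.89e-10.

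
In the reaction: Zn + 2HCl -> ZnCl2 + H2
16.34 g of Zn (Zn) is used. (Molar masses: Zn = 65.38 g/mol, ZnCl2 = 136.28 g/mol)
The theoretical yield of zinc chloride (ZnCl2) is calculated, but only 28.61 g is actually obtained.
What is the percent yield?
Moles of Zn = 16.34 g ÷ 65.38 g/mol = 0.249924 mol
Mole ratio: 1 mol ZnCl2 / 1 mol Zn
Moles of ZnCl2 = 0.249924 × (1/1) = 0.249924 mol
Theoretical yield = 0.249924 mol × 136.28 g/mol = 34.06 g
Actual yield = 28.61 g
Percent yield = (28.61 / 34.06) × 100% = 84.0%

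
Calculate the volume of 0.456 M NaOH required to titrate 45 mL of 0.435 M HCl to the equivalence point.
V_{base} = 42.9 mL

At equivalence: moles acid = moles base.
moles HCl = 0.435 M × 0.045 L = 0.019575 mol
V_NaOH = 0.019575 mol ÷ 0.456 M = 0.04293 L = 42.9 mL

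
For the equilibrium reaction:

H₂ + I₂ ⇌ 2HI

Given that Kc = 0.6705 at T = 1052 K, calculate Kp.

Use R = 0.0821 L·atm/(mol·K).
K_p = 0.6705

Δn = (moles gaseous products) − (moles gaseous reactants) = 0
T = 1052 K; RT = 0.0821 × 1052 = 86.3692
Kp = Kc·(RT)^Δn = 0.6705 × (86.3692)^0 = 0.6705 × 1 = 0.6705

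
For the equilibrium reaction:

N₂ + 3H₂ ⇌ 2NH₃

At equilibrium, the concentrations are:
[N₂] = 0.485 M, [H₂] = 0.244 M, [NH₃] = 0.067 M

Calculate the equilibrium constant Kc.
K_c = 0.6371

Kc = ([NH₃]^2) / ([N₂] × [H₂]^3)
   = ((0.067)^2) / ((0.485)·(0.244)^3)
   = 0.004489 / 0.0070455 = 0.6371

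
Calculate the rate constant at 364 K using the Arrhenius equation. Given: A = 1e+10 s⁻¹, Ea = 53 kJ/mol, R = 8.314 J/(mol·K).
2.48e+02 s⁻¹

k = A·exp(-Ea/(R·T)) = 1e+10·exp(-53000/(8.314·364)) = 1e+10·exp(-17.5132) = 1e+10·2.4782e-08 = 2.48e+02 s⁻¹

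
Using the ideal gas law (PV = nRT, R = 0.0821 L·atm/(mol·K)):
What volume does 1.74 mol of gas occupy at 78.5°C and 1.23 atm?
T = 78.5°C + 273.15 = 351.65 K
V = nRT/P = (1.74 × 0.0821 × 351.65) / 1.23
V = 40.84 L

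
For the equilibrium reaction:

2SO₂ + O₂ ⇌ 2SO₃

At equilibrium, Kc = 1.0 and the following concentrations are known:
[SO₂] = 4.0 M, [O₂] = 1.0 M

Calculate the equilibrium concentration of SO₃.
[SO₃] = 4.0000 M

Kc = ([SO₃]^2) / ([SO₂]^2 × [O₂]) = 1.0
[SO₃]^2 = Kc · (reactant terms)/(other product terms) = 1.0 · 16 / 1 = 16
[SO₃] = (16)^(1/2) = 4.0000 M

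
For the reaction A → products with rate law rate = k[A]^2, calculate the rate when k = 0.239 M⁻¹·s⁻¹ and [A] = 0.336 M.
0.02698 M/s

rate = k·[A]^2 = 0.239·(0.336)^2 = 0.239·0.112896 = 0.02698 M/s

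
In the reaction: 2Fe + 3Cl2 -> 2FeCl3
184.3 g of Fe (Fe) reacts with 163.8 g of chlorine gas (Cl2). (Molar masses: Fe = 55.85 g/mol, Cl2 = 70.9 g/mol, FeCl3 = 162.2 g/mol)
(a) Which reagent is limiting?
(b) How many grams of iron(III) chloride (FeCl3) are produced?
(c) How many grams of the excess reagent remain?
(a) Cl2, (b) 249.8 g, (c) 98.28 g

Moles of Fe = 184.3 g ÷ 55.85 g/mol = 3.29991 mol
Moles of Cl2 = 163.8 g ÷ 70.9 g/mol = 2.3103 mol
Moles ÷ coefficient: Fe: 3.29991/2 = 1.65, Cl2: 2.3103/3 = 0.7701
(a) Cl2 has the smaller value, so Cl2 is the limiting reagent.
(b) Moles of FeCl3 = 2.3103 mol Cl2 × (2/3) = 1.5402 mol; mass = 1.5402 mol × 162.2 g/mol = 249.8 g
(c) Fe consumed = 2.3103 × (2/3) = 1.5402 mol; remaining = 3.29991 − 1.5402 = 1.75971 mol; mass = 1.75971 mol × 55.85 g/mol = 98.28 g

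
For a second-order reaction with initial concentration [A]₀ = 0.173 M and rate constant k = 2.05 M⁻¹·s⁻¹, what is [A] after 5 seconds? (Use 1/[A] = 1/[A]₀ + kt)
0.0624 M

1/[A] = 1/[A]₀ + k·t = 1/0.173 + (2.05)·(5) = 5.7803 + 10.2500 = 16.0303
[A] = 1/16.0303 = 0.0624 M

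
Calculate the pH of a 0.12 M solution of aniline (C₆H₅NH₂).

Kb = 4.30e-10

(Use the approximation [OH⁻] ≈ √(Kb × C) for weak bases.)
pH = 8.86

[OH⁻] = √(Kb × C) = √(4.30e-10 × 0.12) = 7.1833e-06. pOH = 5.14, pH = 14 - pOH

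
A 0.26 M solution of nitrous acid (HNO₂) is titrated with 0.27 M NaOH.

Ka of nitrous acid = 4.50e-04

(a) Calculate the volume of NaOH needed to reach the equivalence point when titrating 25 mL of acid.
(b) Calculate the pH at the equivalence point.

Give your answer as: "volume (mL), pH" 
V = 24.1 mL, pH = 8.23

(a) At equivalence: moles acid = moles base.
moles acid = 0.26 × 0.025 = 0.0065 mol; V_NaOH = 0.0065/0.27 = 0.02407 L = 24.1 mL.
(b) At equivalence, all acid → conjugate base A⁻ at [A⁻] = 0.0065/0.04907 = 0.1325 M.
Kb = Kw/Ka = 1.0e-14/4.50e-04 = 2.222e-11; [OH⁻] = √(Kb·[A⁻]) = 1.716e-06; pOH = 5.77; pH = 14 − pOH = 8.23.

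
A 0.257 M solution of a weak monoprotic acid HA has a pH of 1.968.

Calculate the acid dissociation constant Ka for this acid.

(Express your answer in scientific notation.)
K_a = 4.71e-04

[H⁺] = 10^(−pH) = 10^(−1.968) = 1.076e-02 M. For HA ⇌ H⁺ + A⁻, Ka = x²/(C − x) = (1.076e-02)²/(0.257 − 1.076e-02) = 4.71e-04.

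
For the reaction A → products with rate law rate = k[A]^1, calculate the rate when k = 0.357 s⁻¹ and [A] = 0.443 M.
0.1582 M/s

rate = k·[A]^1 = 0.357·(0.443)^1 = 0.357·0.443 = 0.1582 M/s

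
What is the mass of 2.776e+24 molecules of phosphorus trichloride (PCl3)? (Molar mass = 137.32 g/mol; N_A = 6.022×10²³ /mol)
Moles = 2.776e+24 ÷ 6.022×10²³ = 4.60976 mol
Mass = 4.60976 mol × 137.32 g/mol = 633 g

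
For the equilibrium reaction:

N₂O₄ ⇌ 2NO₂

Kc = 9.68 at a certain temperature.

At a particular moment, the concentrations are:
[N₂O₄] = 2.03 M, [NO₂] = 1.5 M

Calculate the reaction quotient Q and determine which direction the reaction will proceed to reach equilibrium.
Q = 1.108, Q < K, reaction proceeds forward (toward products)

Q = ([NO₂]^2) / ([N₂O₄])
  = ((1.5)^2) / ((2.03)) = 2.25/2.03 = 1.108
Since Q = 1.108 < Kc = 9.68, the reaction proceeds forward (toward products) to reach equilibrium.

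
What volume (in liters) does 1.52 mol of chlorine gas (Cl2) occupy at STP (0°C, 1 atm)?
At STP, 1 mol of gas occupies 22.4 L
Volume = 1.52 mol × 22.4 L/mol = 34.05 L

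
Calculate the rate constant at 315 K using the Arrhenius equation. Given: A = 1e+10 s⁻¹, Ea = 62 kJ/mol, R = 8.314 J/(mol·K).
5.23e-01 s⁻¹

k = A·exp(-Ea/(R·T)) = 1e+10·exp(-62000/(8.314·315)) = 1e+10·exp(-23.6740) = 1e+10·5.2303e-11 = 5.23e-01 s⁻¹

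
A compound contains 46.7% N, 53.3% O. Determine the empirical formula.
Moles of N = 46.7 g / 14.01 g/mol = 3.333 mol
Moles of O = 53.3 g / 16.0 g/mol = 3.331 mol

Smallest moles = 3.331
Divide all by smallest:
N: 3.333 / 3.331 = 1.00
O: 3.331 / 3.331 = 1.00

Empirical formula: NO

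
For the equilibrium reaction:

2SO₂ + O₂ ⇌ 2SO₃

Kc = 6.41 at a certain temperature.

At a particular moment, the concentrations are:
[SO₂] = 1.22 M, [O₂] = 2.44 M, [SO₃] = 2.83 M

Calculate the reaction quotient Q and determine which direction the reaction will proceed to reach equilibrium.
Q = 2.205, Q < K, reaction proceeds forward (toward products)

Q = ([SO₃]^2) / ([SO₂]^2 × [O₂])
  = ((2.83)^2) / ((1.22)^2·(2.44)) = 8.0089/3.6317 = 2.205
Since Q = 2.205 < Kc = 6.41, the reaction proceeds forward (toward products) to reach equilibrium.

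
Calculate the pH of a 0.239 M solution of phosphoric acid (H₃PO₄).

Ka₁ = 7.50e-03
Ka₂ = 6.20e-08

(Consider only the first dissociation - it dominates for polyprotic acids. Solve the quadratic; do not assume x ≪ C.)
pH = 1.41

x² + Ka₁·x − Ka₁·C = 0 with Ka₁ = 7.50e-03, C = 0.239.
x = (−Ka₁ + √(Ka₁² + 4·Ka₁·C))/2 = 3.8754e-02 M, so pH = 1.41.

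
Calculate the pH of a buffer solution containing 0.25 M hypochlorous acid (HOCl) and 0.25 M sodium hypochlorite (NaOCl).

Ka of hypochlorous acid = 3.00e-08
pH = 7.52

pKa = -log(3.00e-08) = 7.52. pH = pKa + log([A⁻]/[HA]) = 7.52 + log(0.25/0.25)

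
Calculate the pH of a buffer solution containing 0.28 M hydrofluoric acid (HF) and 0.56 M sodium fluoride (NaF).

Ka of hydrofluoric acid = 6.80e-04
pH = 3.47

pKa = -log(6.80e-04) = 3.17. pH = pKa + log([A⁻]/[HA]) = 3.17 + log(0.56/0.28)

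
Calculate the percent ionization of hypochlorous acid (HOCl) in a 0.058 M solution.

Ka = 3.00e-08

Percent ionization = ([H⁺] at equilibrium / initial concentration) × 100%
Percent ionization = 0.0719%

Let x = [H⁺]. Ka = x²/(C - x) ⇒ x² + (3.00e-08)x - (3.00e-08)(0.058) = 0. x = 4.1698e-05. Percent = (4.1698e-05/0.058) × 100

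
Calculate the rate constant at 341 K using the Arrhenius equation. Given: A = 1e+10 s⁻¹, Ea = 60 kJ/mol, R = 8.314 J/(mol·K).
6.44e+00 s⁻¹

k = A·exp(-Ea/(R·T)) = 1e+10·exp(-60000/(8.314·341)) = 1e+10·exp(-21.1635) = 1e+10·6.4391e-10 = 6.44e+00 s⁻¹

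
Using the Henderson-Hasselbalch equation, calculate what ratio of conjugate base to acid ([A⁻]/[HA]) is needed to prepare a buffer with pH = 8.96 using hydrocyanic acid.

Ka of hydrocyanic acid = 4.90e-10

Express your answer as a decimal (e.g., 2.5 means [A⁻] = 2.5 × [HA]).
[A⁻]/[HA] = 0.447

pKa = −log(4.90e-10) = 9.3098. pH = pKa + log([A⁻]/[HA]). 8.96 = 9.3098 + log(ratio). log(ratio) = 8.96 − 9.3098 = -0.3498. ratio = 10^(-0.3498) = 0.447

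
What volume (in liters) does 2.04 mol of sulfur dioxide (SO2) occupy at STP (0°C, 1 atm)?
At STP, 1 mol of gas occupies 22.4 L
Volume = 2.04 mol × 22.4 L/mol = 45.70 L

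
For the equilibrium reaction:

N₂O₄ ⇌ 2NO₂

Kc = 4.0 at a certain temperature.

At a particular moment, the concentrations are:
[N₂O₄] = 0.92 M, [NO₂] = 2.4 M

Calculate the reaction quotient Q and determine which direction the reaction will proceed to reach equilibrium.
Q = 6.261, Q > K, reaction proceeds reverse (toward reactants)

Q = ([NO₂]^2) / ([N₂O₄])
  = ((2.4)^2) / ((0.92)) = 5.76/0.92 = 6.261
Since Q = 6.261 > Kc = 4.0, the reaction proceeds reverse (toward reactants) to reach equilibrium.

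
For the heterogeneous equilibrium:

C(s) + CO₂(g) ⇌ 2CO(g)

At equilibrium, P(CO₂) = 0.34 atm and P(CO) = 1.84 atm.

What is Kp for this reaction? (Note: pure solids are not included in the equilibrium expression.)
K_p = 9.958

Solid C is excluded.
Kp = P(CO)²/P(CO₂) = (1.84)²/0.34 = 3.386/0.34 = 9.958.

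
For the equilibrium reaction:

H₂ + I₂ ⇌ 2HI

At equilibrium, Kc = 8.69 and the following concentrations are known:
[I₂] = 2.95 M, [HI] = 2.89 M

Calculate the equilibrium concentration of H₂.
[H₂] = 0.3258 M

Kc = ([HI]^2) / ([H₂] × [I₂]) = 8.69
[H₂]^1 = (product terms)/(Kc · other reactant terms) = 8.3521 / (8.69 · 2.95) = 0.3258
[H₂] = 0.3258 M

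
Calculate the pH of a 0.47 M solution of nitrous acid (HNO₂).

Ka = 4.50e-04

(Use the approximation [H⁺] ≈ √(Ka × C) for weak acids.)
pH = 1.84

[H⁺] = √(Ka × C) = √(4.50e-04 × 0.47) = 1.4543e-02. pH = -log(1.4543e-02)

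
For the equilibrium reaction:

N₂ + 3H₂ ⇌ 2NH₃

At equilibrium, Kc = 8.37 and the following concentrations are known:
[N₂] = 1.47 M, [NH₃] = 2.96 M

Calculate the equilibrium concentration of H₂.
[H₂] = 0.8930 M

Kc = ([NH₃]^2) / ([N₂] × [H₂]^3) = 8.37
[H₂]^3 = (product terms)/(Kc · other reactant terms) = 8.7616 / (8.37 · 1.47) = 0.7121
[H₂] = (0.7121)^(1/3) = 0.8930 M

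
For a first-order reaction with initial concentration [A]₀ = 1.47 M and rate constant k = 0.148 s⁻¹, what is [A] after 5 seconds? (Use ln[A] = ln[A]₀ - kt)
0.7014 M

ln[A] = ln[A]₀ - k·t = ln(1.47) - (0.148)·(5) = 0.3853 - 0.7400 = -0.3547
[A] = e^(-0.3547) = 0.7014 M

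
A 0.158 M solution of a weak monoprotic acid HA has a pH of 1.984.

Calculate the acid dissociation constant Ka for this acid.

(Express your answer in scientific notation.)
K_a = 7.29e-04

[H⁺] = 10^(−pH) = 10^(−1.984) = 1.038e-02 M. For HA ⇌ H⁺ + A⁻, Ka = x²/(C − x) = (1.038e-02)²/(0.158 − 1.038e-02) = 7.29e-04.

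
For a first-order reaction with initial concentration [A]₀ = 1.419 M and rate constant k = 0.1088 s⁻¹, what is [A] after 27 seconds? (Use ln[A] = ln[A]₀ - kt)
0.0752 M

ln[A] = ln[A]₀ - k·t = ln(1.419) - (0.1088)·(27) = 0.3500 - 2.9376 = -2.5876
[A] = e^(-2.5876) = 0.0752 M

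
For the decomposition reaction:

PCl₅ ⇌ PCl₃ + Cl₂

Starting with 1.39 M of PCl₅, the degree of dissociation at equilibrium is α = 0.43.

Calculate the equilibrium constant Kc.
K_c = 0.4509

x = α·[A]₀ = 0.43 × 1.39 = 0.5977 M dissociated.
At eq: [PCl₅] = 1.39 − 0.5977 = 0.7923 M; [PCl₃] = [Cl₂] = x = 0.5977 M.
Kc = [PCl₃][Cl₂]/[PCl₅] = (0.5977)²/0.7923 = 0.4509.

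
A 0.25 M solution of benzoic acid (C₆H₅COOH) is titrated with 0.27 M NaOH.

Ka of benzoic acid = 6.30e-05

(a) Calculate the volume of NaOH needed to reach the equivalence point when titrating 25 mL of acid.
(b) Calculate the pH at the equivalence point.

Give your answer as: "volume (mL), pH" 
V = 23.1 mL, pH = 8.66

(a) At equivalence: moles acid = moles base.
moles acid = 0.25 × 0.025 = 0.00625 mol; V_NaOH = 0.00625/0.27 = 0.02315 L = 23.1 mL.
(b) At equivalence, all acid → conjugate base A⁻ at [A⁻] = 0.00625/0.04815 = 0.1298 M.
Kb = Kw/Ka = 1.0e-14/6.30e-05 = 1.587e-10; [OH⁻] = √(Kb·[A⁻]) = 4.539e-06; pOH = 5.34; pH = 14 − pOH = 8.66.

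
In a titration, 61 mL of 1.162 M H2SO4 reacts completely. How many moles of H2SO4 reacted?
Moles = Molarity × Volume (L)
Moles = 1.162 M × 0.061 L = 0.07088 mol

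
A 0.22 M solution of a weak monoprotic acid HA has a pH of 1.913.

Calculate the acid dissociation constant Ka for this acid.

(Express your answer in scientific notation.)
K_a = 7.18e-04

[H⁺] = 10^(−pH) = 10^(−1.913) = 1.222e-02 M. For HA ⇌ H⁺ + A⁻, Ka = x²/(C − x) = (1.222e-02)²/(0.22 − 1.222e-02) = 7.18e-04.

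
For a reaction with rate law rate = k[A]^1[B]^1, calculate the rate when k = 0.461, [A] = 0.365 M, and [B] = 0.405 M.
0.06815 M/s

rate = k·[A]^1·[B]^1 = 0.461·(0.365)^1·(0.405)^1 = 0.461·0.365·0.405 = 0.06815 M/s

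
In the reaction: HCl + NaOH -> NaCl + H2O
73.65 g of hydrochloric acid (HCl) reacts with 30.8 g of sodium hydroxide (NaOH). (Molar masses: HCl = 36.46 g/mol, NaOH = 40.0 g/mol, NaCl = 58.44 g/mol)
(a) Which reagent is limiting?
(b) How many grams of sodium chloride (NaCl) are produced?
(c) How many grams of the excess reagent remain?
(a) NaOH, (b) 45 g, (c) 45.58 g

Moles of HCl = 73.65 g ÷ 36.46 g/mol = 2.02002 mol
Moles of NaOH = 30.8 g ÷ 40.0 g/mol = 0.77 mol
Moles ÷ coefficient: HCl: 2.02002/1 = 2.02, NaOH: 0.77/1 = 0.77
(a) NaOH has the smaller value, so NaOH is the limiting reagent.
(b) Moles of NaCl = 0.77 mol NaOH × (1/1) = 0.77 mol; mass = 0.77 mol × 58.44 g/mol = 45 g
(c) HCl consumed = 0.77 × (1/1) = 0.77 mol; remaining = 2.02002 − 0.77 = 1.25002 mol; mass = 1.25002 mol × 36.46 g/mol = 45.58 g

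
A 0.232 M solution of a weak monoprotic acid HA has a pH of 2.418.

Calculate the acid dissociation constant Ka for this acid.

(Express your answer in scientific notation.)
K_a = 6.39e-05

[H⁺] = 10^(−pH) = 10^(−2.418) = 3.819e-03 M. For HA ⇌ H⁺ + A⁻, Ka = x²/(C − x) = (3.819e-03)²/(0.232 − 3.819e-03) = 6.39e-05.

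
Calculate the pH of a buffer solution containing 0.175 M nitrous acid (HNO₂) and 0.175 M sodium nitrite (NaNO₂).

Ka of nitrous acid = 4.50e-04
pH = 3.35

pKa = -log(4.50e-04) = 3.35. pH = pKa + log([A⁻]/[HA]) = 3.35 + log(0.175/0.175)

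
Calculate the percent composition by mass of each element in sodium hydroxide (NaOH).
Na: 57.48%, O: 40.00%, H: 2.52%

Molar mass of NaOH = 40.0 g/mol
% Na = (1 × 22.99) / 40.0 × 100% = 22.99 / 40.0 × 100% = 57.48%
% O = (1 × 16.0) / 40.0 × 100% = 16 / 40.0 × 100% = 40.00%
% H = (1 × 1.008) / 40.0 × 100% = 1.008 / 40.0 × 100% = 2.52%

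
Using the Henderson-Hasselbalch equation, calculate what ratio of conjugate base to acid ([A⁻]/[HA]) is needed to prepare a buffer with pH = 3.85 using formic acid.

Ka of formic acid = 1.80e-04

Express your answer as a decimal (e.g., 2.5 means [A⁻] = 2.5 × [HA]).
[A⁻]/[HA] = 1.274

pKa = −log(1.80e-04) = 3.7447. pH = pKa + log([A⁻]/[HA]). 3.85 = 3.7447 + log(ratio). log(ratio) = 3.85 − 3.7447 = 0.1053. ratio = 10^(0.1053) = 1.274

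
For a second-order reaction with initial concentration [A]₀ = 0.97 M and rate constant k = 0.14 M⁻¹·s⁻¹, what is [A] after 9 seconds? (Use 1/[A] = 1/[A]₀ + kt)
0.4365 M

1/[A] = 1/[A]₀ + k·t = 1/0.97 + (0.14)·(9) = 1.0309 + 1.2600 = 2.2909
[A] = 1/2.2909 = 0.4365 M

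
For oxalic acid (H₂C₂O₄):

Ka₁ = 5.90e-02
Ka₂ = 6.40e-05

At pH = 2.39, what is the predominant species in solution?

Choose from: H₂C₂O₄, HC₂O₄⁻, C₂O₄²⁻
HC₂O₄⁻

pKa1 = 1.23, pKa2 = 4.19. Each pKa is the crossover between adjacent species; pH = 2.39 lies in the region where HC₂O₄⁻ predominates.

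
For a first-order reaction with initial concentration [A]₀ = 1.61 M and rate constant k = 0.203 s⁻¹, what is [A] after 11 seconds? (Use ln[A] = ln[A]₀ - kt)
0.1726 M

ln[A] = ln[A]₀ - k·t = ln(1.61) - (0.203)·(11) = 0.4762 - 2.2330 = -1.7568
[A] = e^(-1.7568) = 0.1726 M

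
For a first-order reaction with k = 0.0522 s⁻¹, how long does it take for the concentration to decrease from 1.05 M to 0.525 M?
13.28 s

From ln[A] = ln[A]₀ - k·t: t = ln([A]₀/[A])/k = ln(1.05/0.525)/0.0522 = ln(2.0000)/0.0522 = 0.6931/0.0522 = 13.28 s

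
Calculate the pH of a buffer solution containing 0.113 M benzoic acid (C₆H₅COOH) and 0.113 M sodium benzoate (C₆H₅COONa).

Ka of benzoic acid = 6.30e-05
pH = 4.20

pKa = -log(6.30e-05) = 4.20. pH = pKa + log([A⁻]/[HA]) = 4.20 + log(0.113/0.113)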